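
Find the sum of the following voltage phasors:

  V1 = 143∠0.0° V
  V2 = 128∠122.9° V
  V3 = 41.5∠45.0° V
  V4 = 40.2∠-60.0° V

Step 1 — Convert each phasor to rectangular form:
  V1 = 143·(cos(0.0°) + j·sin(0.0°)) = 143 V
  V2 = 128·(cos(122.9°) + j·sin(122.9°)) = -69.53 + j107.5 V
  V3 = 41.5·(cos(45.0°) + j·sin(45.0°)) = 29.34 + j29.34 V
  V4 = 40.2·(cos(-60.0°) + j·sin(-60.0°)) = 20.1 - j34.81 V
Step 2 — Sum components: V_total = 122.9 + j102 V.
Step 3 — Convert to polar: |V_total| = 159.7 V, ∠V_total = 39.7°.

V_total = 159.7∠39.7° V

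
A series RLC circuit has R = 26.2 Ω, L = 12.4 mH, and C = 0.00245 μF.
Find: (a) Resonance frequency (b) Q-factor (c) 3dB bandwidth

Step 1 — Resonance: ω₀ = 1/√(LC) = 1/√(0.0124·2.45e-09) = 1.814e+05 rad/s.
Step 2 — f₀ = ω₀/(2π) = 2.888e+04 Hz.
Step 3 — Series Q: Q = ω₀L/R = 1.814e+05·0.0124/26.2 = 85.87.
Step 4 — Bandwidth: Δω = ω₀/Q = 2113 rad/s; BW = Δω/(2π) = 336.3 Hz.

(a) f₀ = 2.888e+04 Hz  (b) Q = 85.87  (c) BW = 336.3 Hz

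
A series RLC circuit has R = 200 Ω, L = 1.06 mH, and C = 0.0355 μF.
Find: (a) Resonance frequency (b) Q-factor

Step 1 — Resonance condition Im(Z)=0 gives ω₀ = 1/√(LC).
Step 2 — ω₀ = 1/√(0.00106·3.55e-08) = 1.63e+05 rad/s.
Step 3 — f₀ = ω₀/(2π) = 2.594e+04 Hz.
Step 4 — Series Q: Q = ω₀L/R = 1.63e+05·0.00106/200 = 0.864.

(a) f₀ = 2.594e+04 Hz  (b) Q = 0.864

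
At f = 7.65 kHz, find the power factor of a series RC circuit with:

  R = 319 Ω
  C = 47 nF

Step 1 — Angular frequency: ω = 2π·f = 2π·7650 = 4.807e+04 rad/s.
Step 2 — Component impedances:
  R: Z = R = 319 Ω
  C: Z = 1/(jωC) = -j/(ω·C) = 0 - j442.7 Ω
Step 3 — Series combination: Z_total = R + C = 319 - j442.7 Ω = 545.6∠-54.2° Ω.
Step 4 — Power factor: PF = cos(φ) = Re(Z)/|Z| = 319/545.6 = 0.5847.
Step 5 — Type: Im(Z) = -442.7 ⇒ leading (phase φ = -54.2°).

PF = 0.5847 (leading, φ = -54.2°)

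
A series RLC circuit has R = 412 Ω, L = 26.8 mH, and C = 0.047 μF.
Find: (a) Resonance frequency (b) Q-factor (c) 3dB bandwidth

Step 1 — Resonance: ω₀ = 1/√(LC) = 1/√(0.0268·4.7e-08) = 2.818e+04 rad/s.
Step 2 — f₀ = ω₀/(2π) = 4484 Hz.
Step 3 — Series Q: Q = ω₀L/R = 2.818e+04·0.0268/412 = 1.833.
Step 4 — Bandwidth: Δω = ω₀/Q = 1.537e+04 rad/s; BW = Δω/(2π) = 2447 Hz.

(a) f₀ = 4484 Hz  (b) Q = 1.833  (c) BW = 2447 Hz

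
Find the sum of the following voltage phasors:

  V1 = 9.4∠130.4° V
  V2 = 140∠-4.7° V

Step 1 — Convert each phasor to rectangular form:
  V1 = 9.4·(cos(130.4°) + j·sin(130.4°)) = -6.092 + j7.158 V
  V2 = 140·(cos(-4.7°) + j·sin(-4.7°)) = 139.5 - j11.47 V
Step 2 — Sum components: V_total = 133.4 - j4.313 V.
Step 3 — Convert to polar: |V_total| = 133.5 V, ∠V_total = -1.9°.

V_total = 133.5∠-1.9° V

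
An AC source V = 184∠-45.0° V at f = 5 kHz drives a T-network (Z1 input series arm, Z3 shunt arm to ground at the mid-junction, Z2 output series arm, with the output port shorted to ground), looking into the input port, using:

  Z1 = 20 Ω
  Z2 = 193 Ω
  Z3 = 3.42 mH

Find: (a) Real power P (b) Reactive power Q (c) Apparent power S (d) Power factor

Step 1 — Angular frequency: ω = 2π·f = 2π·5000 = 3.142e+04 rad/s.
Step 2 — Component impedances:
  Z1: Z = R = 20 Ω
  Z2: Z = R = 193 Ω
  Z3: Z = jωL = j·3.142e+04·0.00342 = 0 + j107.4 Ω
Step 3 — With the output port shorted to ground, the output series arm Z2 runs from the junction to ground; the shunt arm Z3 also runs from the junction to ground. They appear in parallel: Z3 || Z2 = 45.66 + j82.02 Ω.
Step 4 — Series with input arm Z1: Z_in = Z1 + (Z3 || Z2) = 65.66 + j82.02 Ω = 105.1∠51.3° Ω.
Step 5 — Source phasor: V = 184∠-45.0° V = 130.1 - j130.1 V.
Step 6 — Current: I = V / Z = -0.1928 - j1.741 A = 1.751∠-96.3° A.
Step 7 — Complex power: S = V·I* = 201.4 + j251.6 VA.
Step 8 — Real power: P = Re(S) = 201.4 W.
Step 9 — Reactive power: Q = Im(S) = 251.6 VAR.
Step 10 — Apparent power: |S| = 322.2 VA.
Step 11 — Power factor: PF = P/|S| = 0.6249 (lagging).

(a) P = 201.4 W  (b) Q = 251.6 VAR  (c) S = 322.2 VA  (d) PF = 0.6249 (lagging)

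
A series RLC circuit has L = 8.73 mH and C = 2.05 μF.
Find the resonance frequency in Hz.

Step 1 — Resonance condition Im(Z)=0 gives ω₀ = 1/√(LC).
Step 2 — ω₀ = 1/√(0.00873·2.05e-06) = 7475 rad/s.
Step 3 — f₀ = ω₀/(2π) = 1190 Hz.

f₀ = 1190 Hz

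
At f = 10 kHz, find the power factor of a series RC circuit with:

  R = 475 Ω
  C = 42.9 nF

Step 1 — Angular frequency: ω = 2π·f = 2π·1e+04 = 6.283e+04 rad/s.
Step 2 — Component impedances:
  R: Z = R = 475 Ω
  C: Z = 1/(jωC) = -j/(ω·C) = 0 - j371 Ω
Step 3 — Series combination: Z_total = R + C = 475 - j371 Ω = 602.7∠-38.0° Ω.
Step 4 — Power factor: PF = cos(φ) = Re(Z)/|Z| = 475/602.7 = 0.7881.
Step 5 — Type: Im(Z) = -371 ⇒ leading (phase φ = -38.0°).

PF = 0.7881 (leading, φ = -38.0°)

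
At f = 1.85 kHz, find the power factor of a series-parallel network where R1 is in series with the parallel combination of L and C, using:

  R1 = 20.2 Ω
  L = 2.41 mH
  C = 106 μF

Step 1 — Angular frequency: ω = 2π·f = 2π·1850 = 1.162e+04 rad/s.
Step 2 — Component impedances:
  R1: Z = R = 20.2 Ω
  L: Z = jωL = j·1.162e+04·0.00241 = 0 + j28.01 Ω
  C: Z = 1/(jωC) = -j/(ω·C) = 0 - j0.8116 Ω
Step 3 — Parallel branch: L || C = 1/(1/L + 1/C) = 0 - j0.8358 Ω.
Step 4 — Series with R1: Z_total = R1 + (L || C) = 20.2 - j0.8358 Ω = 20.22∠-2.4° Ω.
Step 5 — Power factor: PF = cos(φ) = Re(Z)/|Z| = 20.2/20.2173 = 0.9991.
Step 6 — Type: Im(Z) = -0.8358 ⇒ leading (phase φ = -2.4°).

PF = 0.9991 (leading, φ = -2.4°)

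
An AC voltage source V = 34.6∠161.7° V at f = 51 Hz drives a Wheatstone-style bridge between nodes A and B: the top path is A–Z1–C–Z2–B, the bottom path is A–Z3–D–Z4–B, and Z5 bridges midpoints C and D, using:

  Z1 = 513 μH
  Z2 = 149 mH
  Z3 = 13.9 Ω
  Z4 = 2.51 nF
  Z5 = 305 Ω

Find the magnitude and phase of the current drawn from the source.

Step 1 — Angular frequency: ω = 2π·f = 2π·51 = 320.4 rad/s.
Step 2 — Component impedances:
  Z1: Z = jωL = j·320.4·0.000513 = 0 + j0.1644 Ω
  Z2: Z = jωL = j·320.4·0.149 = 0 + j47.75 Ω
  Z3: Z = R = 13.9 Ω
  Z4: Z = 1/(jωC) = -j/(ω·C) = 0 - j1.243e+06 Ω
  Z5: Z = R = 305 Ω
Step 3 — Bridge requires nodal analysis (the Z5 bridge couples midpoints C and D, so the two paths cannot be reduced to a simple series/parallel combination). Setting node B to ground and injecting 1 A at node A, the 3-node admittance system at A, C, D solves to V_A = Z_AB = 8.476e-05 + j47.91 Ω = 47.91∠90.0° Ω.
Step 4 — Source phasor: V = 34.6∠161.7° V = -32.85 + j10.86 V.
Step 5 — Ohm's law: I = V / Z_total = (-32.85 + j10.86) / (8.476e-05 + j47.91) = 0.2267 + j0.6856 A.
Step 6 — Convert to polar: |I| = 0.7222 A, ∠I = 71.7°.

I = 0.7222∠71.7° A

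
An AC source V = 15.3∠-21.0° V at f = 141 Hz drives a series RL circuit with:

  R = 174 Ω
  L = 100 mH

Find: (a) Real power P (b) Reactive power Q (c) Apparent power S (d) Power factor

Step 1 — Angular frequency: ω = 2π·f = 2π·141 = 885.9 rad/s.
Step 2 — Component impedances:
  R: Z = R = 174 Ω
  L: Z = jωL = j·885.9·0.1 = 0 + j88.59 Ω
Step 3 — Series combination: Z_total = R + L = 174 + j88.59 Ω = 195.3∠27.0° Ω.
Step 4 — Source phasor: V = 15.3∠-21.0° V = 14.28 - j5.483 V.
Step 5 — Current: I = V / Z = 0.05245 - j0.05822 A = 0.07836∠-48.0° A.
Step 6 — Complex power: S = V·I* = 1.068 + j0.544 VA.
Step 7 — Real power: P = Re(S) = 1.068 W.
Step 8 — Reactive power: Q = Im(S) = 0.544 VAR.
Step 9 — Apparent power: |S| = 1.199 VA.
Step 10 — Power factor: PF = P/|S| = 0.8911 (lagging).

(a) P = 1.068 W  (b) Q = 0.544 VAR  (c) S = 1.199 VA  (d) PF = 0.8911 (lagging)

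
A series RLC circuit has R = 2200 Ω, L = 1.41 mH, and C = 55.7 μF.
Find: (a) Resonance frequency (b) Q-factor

Step 1 — Resonance condition Im(Z)=0 gives ω₀ = 1/√(LC).
Step 2 — ω₀ = 1/√(0.00141·5.57e-05) = 3568 rad/s.
Step 3 — f₀ = ω₀/(2π) = 567.9 Hz.
Step 4 — Series Q: Q = ω₀L/R = 3568·0.00141/2200 = 0.002287.

(a) f₀ = 567.9 Hz  (b) Q = 0.002287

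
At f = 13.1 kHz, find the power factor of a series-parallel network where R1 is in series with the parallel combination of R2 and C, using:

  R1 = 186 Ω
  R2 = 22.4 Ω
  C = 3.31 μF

Step 1 — Angular frequency: ω = 2π·f = 2π·1.31e+04 = 8.231e+04 rad/s.
Step 2 — Component impedances:
  R1: Z = R = 186 Ω
  R2: Z = R = 22.4 Ω
  C: Z = 1/(jωC) = -j/(ω·C) = 0 - j3.67 Ω
Step 3 — Parallel branch: R2 || C = 1/(1/R2 + 1/C) = 0.5857 - j3.574 Ω.
Step 4 — Series with R1: Z_total = R1 + (R2 || C) = 186.6 - j3.574 Ω = 186.6∠-1.1° Ω.
Step 5 — Power factor: PF = cos(φ) = Re(Z)/|Z| = 186.59/186.62 = 0.9998.
Step 6 — Type: Im(Z) = -3.574 ⇒ leading (phase φ = -1.1°).

PF = 0.9998 (leading, φ = -1.1°)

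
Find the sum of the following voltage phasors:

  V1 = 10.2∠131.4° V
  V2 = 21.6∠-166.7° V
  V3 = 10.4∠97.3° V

Step 1 — Convert each phasor to rectangular form:
  V1 = 10.2·(cos(131.4°) + j·sin(131.4°)) = -6.745 + j7.651 V
  V2 = 21.6·(cos(-166.7°) + j·sin(-166.7°)) = -21.02 - j4.969 V
  V3 = 10.4·(cos(97.3°) + j·sin(97.3°)) = -1.321 + j10.32 V
Step 2 — Sum components: V_total = -29.09 + j13 V.
Step 3 — Convert to polar: |V_total| = 31.86 V, ∠V_total = 155.9°.

V_total = 31.86∠155.9° V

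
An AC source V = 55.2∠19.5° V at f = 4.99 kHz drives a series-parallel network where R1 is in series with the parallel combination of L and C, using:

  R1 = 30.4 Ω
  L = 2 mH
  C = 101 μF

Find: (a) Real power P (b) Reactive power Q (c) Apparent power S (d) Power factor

Step 1 — Angular frequency: ω = 2π·f = 2π·4990 = 3.135e+04 rad/s.
Step 2 — Component impedances:
  R1: Z = R = 30.4 Ω
  L: Z = jωL = j·3.135e+04·0.002 = 0 + j62.71 Ω
  C: Z = 1/(jωC) = -j/(ω·C) = 0 - j0.3158 Ω
Step 3 — Parallel branch: L || C = 1/(1/L + 1/C) = 0 - j0.3174 Ω.
Step 4 — Series with R1: Z_total = R1 + (L || C) = 30.4 - j0.3174 Ω = 30.4∠-0.6° Ω.
Step 5 — Source phasor: V = 55.2∠19.5° V = 52.03 + j18.43 V.
Step 6 — Current: I = V / Z = 1.705 + j0.6239 A = 1.816∠20.1° A.
Step 7 — Complex power: S = V·I* = 100.2 - j1.046 VA.
Step 8 — Real power: P = Re(S) = 100.2 W.
Step 9 — Reactive power: Q = Im(S) = -1.046 VAR.
Step 10 — Apparent power: |S| = 100.2 VA.
Step 11 — Power factor: PF = P/|S| = 0.9999 (leading).

(a) P = 100.2 W  (b) Q = -1.046 VAR  (c) S = 100.2 VA  (d) PF = 0.9999 (leading)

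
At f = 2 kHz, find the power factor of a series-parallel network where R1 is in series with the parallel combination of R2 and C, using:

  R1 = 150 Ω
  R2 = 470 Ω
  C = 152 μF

Step 1 — Angular frequency: ω = 2π·f = 2π·2000 = 1.257e+04 rad/s.
Step 2 — Component impedances:
  R1: Z = R = 150 Ω
  R2: Z = R = 470 Ω
  C: Z = 1/(jωC) = -j/(ω·C) = 0 - j0.5235 Ω
Step 3 — Parallel branch: R2 || C = 1/(1/R2 + 1/C) = 0.0005832 - j0.5235 Ω.
Step 4 — Series with R1: Z_total = R1 + (R2 || C) = 150 - j0.5235 Ω = 150∠-0.2° Ω.
Step 5 — Power factor: PF = cos(φ) = Re(Z)/|Z| = 150/150 = 1.
Step 6 — Type: Im(Z) = -0.5235 ⇒ leading (phase φ = -0.2°).

PF = 1 (leading, φ = -0.2°)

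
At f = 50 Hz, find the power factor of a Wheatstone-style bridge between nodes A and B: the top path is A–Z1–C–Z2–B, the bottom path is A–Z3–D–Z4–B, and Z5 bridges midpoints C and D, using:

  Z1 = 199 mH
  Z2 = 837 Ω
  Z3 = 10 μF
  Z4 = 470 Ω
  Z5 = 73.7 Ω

Step 1 — Angular frequency: ω = 2π·f = 2π·50 = 314.2 rad/s.
Step 2 — Component impedances:
  Z1: Z = jωL = j·314.2·0.199 = 0 + j62.52 Ω
  Z2: Z = R = 837 Ω
  Z3: Z = 1/(jωC) = -j/(ω·C) = 0 - j318.3 Ω
  Z4: Z = R = 470 Ω
  Z5: Z = R = 73.7 Ω
Step 3 — Bridge requires nodal analysis (the Z5 bridge couples midpoints C and D, so the two paths cannot be reduced to a simple series/parallel combination). Setting node B to ground and injecting 1 A at node A, the 3-node admittance system at A, C, D solves to V_A = Z_AB = 351.8 + j63.93 Ω = 357.6∠10.3° Ω.
Step 4 — Power factor: PF = cos(φ) = Re(Z)/|Z| = 351.82/357.59 = 0.9839.
Step 5 — Type: Im(Z) = 63.93 ⇒ lagging (phase φ = 10.3°).

PF = 0.9839 (lagging, φ = 10.3°)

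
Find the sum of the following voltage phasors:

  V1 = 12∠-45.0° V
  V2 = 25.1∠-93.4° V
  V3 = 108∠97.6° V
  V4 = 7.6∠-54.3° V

Step 1 — Convert each phasor to rectangular form:
  V1 = 12·(cos(-45.0°) + j·sin(-45.0°)) = 8.485 - j8.485 V
  V2 = 25.1·(cos(-93.4°) + j·sin(-93.4°)) = -1.489 - j25.06 V
  V3 = 108·(cos(97.6°) + j·sin(97.6°)) = -14.28 + j107.1 V
  V4 = 7.6·(cos(-54.3°) + j·sin(-54.3°)) = 4.435 - j6.172 V
Step 2 — Sum components: V_total = -2.852 + j67.34 V.
Step 3 — Convert to polar: |V_total| = 67.4 V, ∠V_total = 92.4°.

V_total = 67.4∠92.4° V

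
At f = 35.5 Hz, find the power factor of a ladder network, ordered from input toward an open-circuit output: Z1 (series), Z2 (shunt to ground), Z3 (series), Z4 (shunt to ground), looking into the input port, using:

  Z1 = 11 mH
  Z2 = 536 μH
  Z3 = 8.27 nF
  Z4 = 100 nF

Step 1 — Angular frequency: ω = 2π·f = 2π·35.5 = 223.1 rad/s.
Step 2 — Component impedances:
  Z1: Z = jωL = j·223.1·0.011 = 0 + j2.454 Ω
  Z2: Z = jωL = j·223.1·0.000536 = 0 + j0.1196 Ω
  Z3: Z = 1/(jωC) = -j/(ω·C) = 0 - j5.421e+05 Ω
  Z4: Z = 1/(jωC) = -j/(ω·C) = 0 - j4.483e+04 Ω
Step 3 — Ladder network (open output): work backward from the far end, alternating series and parallel combinations. Z_in = 0 + j2.573 Ω = 2.573∠90.0° Ω.
Step 4 — Power factor: PF = cos(φ) = Re(Z)/|Z| = 0/2.573 = 0.
Step 5 — Type: Im(Z) = 2.573 ⇒ lagging (phase φ = 90.0°).

PF = 0 (lagging, φ = 90.0°)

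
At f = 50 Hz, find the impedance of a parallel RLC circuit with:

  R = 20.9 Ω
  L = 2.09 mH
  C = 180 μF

Step 1 — Angular frequency: ω = 2π·f = 2π·50 = 314.2 rad/s.
Step 2 — Component impedances:
  R: Z = R = 20.9 Ω
  L: Z = jωL = j·314.2·0.00209 = 0 + j0.6566 Ω
  C: Z = 1/(jωC) = -j/(ω·C) = 0 - j17.68 Ω
Step 3 — Parallel combination: 1/Z_total = 1/R + 1/L + 1/C; Z_total = 0.02223 + j0.6812 Ω = 0.6815∠88.1° Ω.

Z = 0.02223 + j0.6812 Ω = 0.6815∠88.1° Ω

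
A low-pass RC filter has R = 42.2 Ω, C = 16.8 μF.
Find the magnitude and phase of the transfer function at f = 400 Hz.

Step 1 — Angular frequency: ω = 2π·400 = 2513 rad/s.
Step 2 — Transfer function: H(jω) = 1/(1 + jωRC).
Step 3 — Denominator: 1 + jωRC = 1 + j·2513·42.2·1.68e-05 = 1 + j1.782.
Step 4 — H = 0.2395 - j0.4268.
Step 5 — Magnitude: |H| = 0.4894 (-6.2 dB); phase: φ = -60.7°.

|H| = 0.4894 (-6.2 dB), φ = -60.7°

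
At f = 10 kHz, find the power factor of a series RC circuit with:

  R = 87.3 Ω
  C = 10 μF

Step 1 — Angular frequency: ω = 2π·f = 2π·1e+04 = 6.283e+04 rad/s.
Step 2 — Component impedances:
  R: Z = R = 87.3 Ω
  C: Z = 1/(jωC) = -j/(ω·C) = 0 - j1.592 Ω
Step 3 — Series combination: Z_total = R + C = 87.3 - j1.592 Ω = 87.31∠-1.0° Ω.
Step 4 — Power factor: PF = cos(φ) = Re(Z)/|Z| = 87.3/87.315 = 0.9998.
Step 5 — Type: Im(Z) = -1.592 ⇒ leading (phase φ = -1.0°).

PF = 0.9998 (leading, φ = -1.0°)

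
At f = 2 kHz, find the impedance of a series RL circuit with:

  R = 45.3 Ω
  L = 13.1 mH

Step 1 — Angular frequency: ω = 2π·f = 2π·2000 = 1.257e+04 rad/s.
Step 2 — Component impedances:
  R: Z = R = 45.3 Ω
  L: Z = jωL = j·1.257e+04·0.0131 = 0 + j164.6 Ω
Step 3 — Series combination: Z_total = R + L = 45.3 + j164.6 Ω = 170.7∠74.6° Ω.

Z = 45.3 + j164.6 Ω = 170.7∠74.6° Ω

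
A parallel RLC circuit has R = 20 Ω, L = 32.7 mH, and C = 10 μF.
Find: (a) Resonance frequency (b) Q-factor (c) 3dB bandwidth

Step 1 — Resonance: ω₀ = 1/√(LC) = 1/√(0.0327·1e-05) = 1749 rad/s.
Step 2 — f₀ = ω₀/(2π) = 278.3 Hz.
Step 3 — Parallel Q: Q = R/(ω₀L) = 20/(1749·0.0327) = 0.3497.
Step 4 — Bandwidth: Δω = ω₀/Q = 5000 rad/s; BW = Δω/(2π) = 795.8 Hz.

(a) f₀ = 278.3 Hz  (b) Q = 0.3497  (c) BW = 795.8 Hz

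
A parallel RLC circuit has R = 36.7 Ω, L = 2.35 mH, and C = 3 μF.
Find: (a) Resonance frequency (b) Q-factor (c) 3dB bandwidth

Step 1 — Resonance: ω₀ = 1/√(LC) = 1/√(0.00235·3e-06) = 1.191e+04 rad/s.
Step 2 — f₀ = ω₀/(2π) = 1896 Hz.
Step 3 — Parallel Q: Q = R/(ω₀L) = 36.7/(1.191e+04·0.00235) = 1.311.
Step 4 — Bandwidth: Δω = ω₀/Q = 9083 rad/s; BW = Δω/(2π) = 1446 Hz.

(a) f₀ = 1896 Hz  (b) Q = 1.311  (c) BW = 1446 Hz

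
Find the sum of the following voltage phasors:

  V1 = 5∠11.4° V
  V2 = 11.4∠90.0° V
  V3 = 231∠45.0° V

Step 1 — Convert each phasor to rectangular form:
  V1 = 5·(cos(11.4°) + j·sin(11.4°)) = 4.901 + j0.9883 V
  V2 = 11.4·(cos(90.0°) + j·sin(90.0°)) = 0 + j11.4 V
  V3 = 231·(cos(45.0°) + j·sin(45.0°)) = 163.3 + j163.3 V
Step 2 — Sum components: V_total = 168.2 + j175.7 V.
Step 3 — Convert to polar: |V_total| = 243.3 V, ∠V_total = 46.2°.

V_total = 243.3∠46.2° V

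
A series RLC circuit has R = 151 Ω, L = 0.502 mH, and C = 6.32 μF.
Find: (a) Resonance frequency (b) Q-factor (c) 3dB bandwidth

Step 1 — Resonance condition Im(Z)=0 gives ω₀ = 1/√(LC).
Step 2 — ω₀ = 1/√(0.000502·6.32e-06) = 1.775e+04 rad/s.
Step 3 — f₀ = ω₀/(2π) = 2826 Hz.
Step 4 — Series Q: Q = ω₀L/R = 1.775e+04·0.000502/151 = 0.05902.
Step 5 — 3dB bandwidth: Δω = ω₀/Q = 3.008e+05 rad/s; BW = Δω/(2π) = 4.787e+04 Hz.

(a) f₀ = 2826 Hz  (b) Q = 0.05902  (c) BW = 4.787e+04 Hz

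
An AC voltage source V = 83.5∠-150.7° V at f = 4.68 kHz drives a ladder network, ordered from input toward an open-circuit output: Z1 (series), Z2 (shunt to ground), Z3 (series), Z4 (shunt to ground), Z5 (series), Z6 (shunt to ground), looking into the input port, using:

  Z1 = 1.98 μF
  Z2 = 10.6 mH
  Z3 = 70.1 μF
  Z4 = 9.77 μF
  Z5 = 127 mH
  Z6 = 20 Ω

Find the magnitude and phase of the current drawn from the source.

Step 1 — Angular frequency: ω = 2π·f = 2π·4680 = 2.941e+04 rad/s.
Step 2 — Component impedances:
  Z1: Z = 1/(jωC) = -j/(ω·C) = 0 - j17.18 Ω
  Z2: Z = jωL = j·2.941e+04·0.0106 = 0 + j311.7 Ω
  Z3: Z = 1/(jωC) = -j/(ω·C) = 0 - j0.4851 Ω
  Z4: Z = 1/(jωC) = -j/(ω·C) = 0 - j3.481 Ω
  Z5: Z = jωL = j·2.941e+04·0.127 = 0 + j3734 Ω
  Z6: Z = R = 20 Ω
Step 3 — Ladder network (open output): work backward from the far end, alternating series and parallel combinations. Z_in = 1.786e-05 - j21.2 Ω = 21.2∠-90.0° Ω.
Step 4 — Source phasor: V = 83.5∠-150.7° V = -72.82 - j40.86 V.
Step 5 — Ohm's law: I = V / Z_total = (-72.82 - j40.86) / (1.786e-05 - j21.2) = 1.928 - j3.435 A.
Step 6 — Convert to polar: |I| = 3.939 A, ∠I = -60.7°.

I = 3.939∠-60.7° A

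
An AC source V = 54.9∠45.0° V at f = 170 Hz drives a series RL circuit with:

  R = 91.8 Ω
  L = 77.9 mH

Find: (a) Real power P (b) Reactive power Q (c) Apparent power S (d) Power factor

Step 1 — Angular frequency: ω = 2π·f = 2π·170 = 1068 rad/s.
Step 2 — Component impedances:
  R: Z = R = 91.8 Ω
  L: Z = jωL = j·1068·0.0779 = 0 + j83.21 Ω
Step 3 — Series combination: Z_total = R + L = 91.8 + j83.21 Ω = 123.9∠42.2° Ω.
Step 4 — Source phasor: V = 54.9∠45.0° V = 38.82 + j38.82 V.
Step 5 — Current: I = V / Z = 0.4426 + j0.02173 A = 0.4431∠2.8° A.
Step 6 — Complex power: S = V·I* = 18.02 + j16.34 VA.
Step 7 — Real power: P = Re(S) = 18.02 W.
Step 8 — Reactive power: Q = Im(S) = 16.34 VAR.
Step 9 — Apparent power: |S| = 24.33 VA.
Step 10 — Power factor: PF = P/|S| = 0.7409 (lagging).

(a) P = 18.02 W  (b) Q = 16.34 VAR  (c) S = 24.33 VA  (d) PF = 0.7409 (lagging)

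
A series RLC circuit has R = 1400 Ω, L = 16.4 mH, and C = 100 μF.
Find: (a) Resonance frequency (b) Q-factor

Step 1 — Resonance condition Im(Z)=0 gives ω₀ = 1/√(LC).
Step 2 — ω₀ = 1/√(0.0164·0.0001) = 780.9 rad/s.
Step 3 — f₀ = ω₀/(2π) = 124.3 Hz.
Step 4 — Series Q: Q = ω₀L/R = 780.9·0.0164/1400 = 0.009147.

(a) f₀ = 124.3 Hz  (b) Q = 0.009147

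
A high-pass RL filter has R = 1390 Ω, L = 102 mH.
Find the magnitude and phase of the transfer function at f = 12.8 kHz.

Step 1 — Angular frequency: ω = 2π·1.28e+04 = 8.042e+04 rad/s.
Step 2 — Transfer function: H(jω) = jωL/(R + jωL).
Step 3 — Numerator jωL = j·8203; denominator R + jωL = 1390 + j8203.
Step 4 — H = 0.9721 + j0.1647.
Step 5 — Magnitude: |H| = 0.9859 (-0.1 dB); phase: φ = 9.6°.

|H| = 0.9859 (-0.1 dB), φ = 9.6°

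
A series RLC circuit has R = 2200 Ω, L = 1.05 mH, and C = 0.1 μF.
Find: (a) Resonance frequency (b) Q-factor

Step 1 — Resonance condition Im(Z)=0 gives ω₀ = 1/√(LC).
Step 2 — ω₀ = 1/√(0.00105·1e-07) = 9.759e+04 rad/s.
Step 3 — f₀ = ω₀/(2π) = 1.553e+04 Hz.
Step 4 — Series Q: Q = ω₀L/R = 9.759e+04·0.00105/2200 = 0.04658.

(a) f₀ = 1.553e+04 Hz  (b) Q = 0.04658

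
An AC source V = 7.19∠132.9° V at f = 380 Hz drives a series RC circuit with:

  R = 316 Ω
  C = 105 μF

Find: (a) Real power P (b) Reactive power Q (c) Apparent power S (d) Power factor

Step 1 — Angular frequency: ω = 2π·f = 2π·380 = 2388 rad/s.
Step 2 — Component impedances:
  R: Z = R = 316 Ω
  C: Z = 1/(jωC) = -j/(ω·C) = 0 - j3.989 Ω
Step 3 — Series combination: Z_total = R + C = 316 - j3.989 Ω = 316∠-0.7° Ω.
Step 4 — Source phasor: V = 7.19∠132.9° V = -4.894 + j5.267 V.
Step 5 — Current: I = V / Z = -0.0157 + j0.01647 A = 0.02275∠133.6° A.
Step 6 — Complex power: S = V·I* = 0.1636 - j0.002065 VA.
Step 7 — Real power: P = Re(S) = 0.1636 W.
Step 8 — Reactive power: Q = Im(S) = -0.002065 VAR.
Step 9 — Apparent power: |S| = 0.1636 VA.
Step 10 — Power factor: PF = P/|S| = 0.9999 (leading).

(a) P = 0.1636 W  (b) Q = -0.002065 VAR  (c) S = 0.1636 VA  (d) PF = 0.9999 (leading)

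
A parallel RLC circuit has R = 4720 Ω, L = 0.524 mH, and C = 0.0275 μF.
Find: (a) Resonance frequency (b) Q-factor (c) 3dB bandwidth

Step 1 — Resonance: ω₀ = 1/√(LC) = 1/√(0.000524·2.75e-08) = 2.634e+05 rad/s.
Step 2 — f₀ = ω₀/(2π) = 4.193e+04 Hz.
Step 3 — Parallel Q: Q = R/(ω₀L) = 4720/(2.634e+05·0.000524) = 34.19.
Step 4 — Bandwidth: Δω = ω₀/Q = 7704 rad/s; BW = Δω/(2π) = 1226 Hz.

(a) f₀ = 4.193e+04 Hz  (b) Q = 34.19  (c) BW = 1226 Hz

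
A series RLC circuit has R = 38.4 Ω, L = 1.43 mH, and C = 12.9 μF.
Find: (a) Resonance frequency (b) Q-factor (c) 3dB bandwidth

Step 1 — Resonance: ω₀ = 1/√(LC) = 1/√(0.00143·1.29e-05) = 7363 rad/s.
Step 2 — f₀ = ω₀/(2π) = 1172 Hz.
Step 3 — Series Q: Q = ω₀L/R = 7363·0.00143/38.4 = 0.2742.
Step 4 — Bandwidth: Δω = ω₀/Q = 2.685e+04 rad/s; BW = Δω/(2π) = 4274 Hz.

(a) f₀ = 1172 Hz  (b) Q = 0.2742  (c) BW = 4274 Hz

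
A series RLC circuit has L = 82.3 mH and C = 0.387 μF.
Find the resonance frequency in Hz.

Step 1 — Resonance condition Im(Z)=0 gives ω₀ = 1/√(LC).
Step 2 — ω₀ = 1/√(0.0823·3.87e-07) = 5603 rad/s.
Step 3 — f₀ = ω₀/(2π) = 891.8 Hz.

f₀ = 891.8 Hz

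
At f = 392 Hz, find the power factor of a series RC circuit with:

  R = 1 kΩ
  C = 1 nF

Step 1 — Angular frequency: ω = 2π·f = 2π·392 = 2463 rad/s.
Step 2 — Component impedances:
  R: Z = R = 1000 Ω
  C: Z = 1/(jωC) = -j/(ω·C) = 0 - j4.06e+05 Ω
Step 3 — Series combination: Z_total = R + C = 1000 - j4.06e+05 Ω = 4.06e+05∠-89.9° Ω.
Step 4 — Power factor: PF = cos(φ) = Re(Z)/|Z| = 1000/4.06e+05 = 0.002463.
Step 5 — Type: Im(Z) = -4.06e+05 ⇒ leading (phase φ = -89.9°).

PF = 0.002463 (leading, φ = -89.9°)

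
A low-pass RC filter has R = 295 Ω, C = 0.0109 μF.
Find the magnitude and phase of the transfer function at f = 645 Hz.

Step 1 — Angular frequency: ω = 2π·645 = 4053 rad/s.
Step 2 — Transfer function: H(jω) = 1/(1 + jωRC).
Step 3 — Denominator: 1 + jωRC = 1 + j·4053·295·1.09e-08 = 1 + j0.01303.
Step 4 — H = 0.9998 - j0.01303.
Step 5 — Magnitude: |H| = 0.9999 (-0.0 dB); phase: φ = -0.7°.

|H| = 0.9999 (-0.0 dB), φ = -0.7°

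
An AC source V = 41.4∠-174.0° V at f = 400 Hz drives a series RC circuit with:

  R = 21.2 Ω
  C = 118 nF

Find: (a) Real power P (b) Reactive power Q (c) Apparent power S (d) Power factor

Step 1 — Angular frequency: ω = 2π·f = 2π·400 = 2513 rad/s.
Step 2 — Component impedances:
  R: Z = R = 21.2 Ω
  C: Z = 1/(jωC) = -j/(ω·C) = 0 - j3372 Ω
Step 3 — Series combination: Z_total = R + C = 21.2 - j3372 Ω = 3372∠-89.6° Ω.
Step 4 — Source phasor: V = 41.4∠-174.0° V = -41.17 - j4.327 V.
Step 5 — Current: I = V / Z = 0.001207 - j0.01222 A = 0.01228∠-84.4° A.
Step 6 — Complex power: S = V·I* = 0.003196 - j0.5083 VA.
Step 7 — Real power: P = Re(S) = 0.003196 W.
Step 8 — Reactive power: Q = Im(S) = -0.5083 VAR.
Step 9 — Apparent power: |S| = 0.5083 VA.
Step 10 — Power factor: PF = P/|S| = 0.006287 (leading).

(a) P = 0.003196 W  (b) Q = -0.5083 VAR  (c) S = 0.5083 VA  (d) PF = 0.006287 (leading)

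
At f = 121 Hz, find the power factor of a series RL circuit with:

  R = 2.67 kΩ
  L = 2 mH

Step 1 — Angular frequency: ω = 2π·f = 2π·121 = 760.3 rad/s.
Step 2 — Component impedances:
  R: Z = R = 2670 Ω
  L: Z = jωL = j·760.3·0.002 = 0 + j1.521 Ω
Step 3 — Series combination: Z_total = R + L = 2670 + j1.521 Ω = 2670∠0.0° Ω.
Step 4 — Power factor: PF = cos(φ) = Re(Z)/|Z| = 2670/2670 = 1.
Step 5 — Type: Im(Z) = 1.521 ⇒ lagging (phase φ = 0.0°).

PF = 1 (lagging, φ = 0.0°)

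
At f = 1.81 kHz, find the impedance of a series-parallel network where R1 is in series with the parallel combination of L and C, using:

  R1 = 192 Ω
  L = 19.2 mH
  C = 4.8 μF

Step 1 — Angular frequency: ω = 2π·f = 2π·1810 = 1.137e+04 rad/s.
Step 2 — Component impedances:
  R1: Z = R = 192 Ω
  L: Z = jωL = j·1.137e+04·0.0192 = 0 + j218.4 Ω
  C: Z = 1/(jωC) = -j/(ω·C) = 0 - j18.32 Ω
Step 3 — Parallel branch: L || C = 1/(1/L + 1/C) = 0 - j20 Ω.
Step 4 — Series with R1: Z_total = R1 + (L || C) = 192 - j20 Ω = 193∠-5.9° Ω.

Z = 192 - j20 Ω = 193∠-5.9° Ω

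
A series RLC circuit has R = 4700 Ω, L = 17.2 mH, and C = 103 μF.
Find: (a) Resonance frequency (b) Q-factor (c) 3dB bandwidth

Step 1 — Resonance: ω₀ = 1/√(LC) = 1/√(0.0172·0.000103) = 751.3 rad/s.
Step 2 — f₀ = ω₀/(2π) = 119.6 Hz.
Step 3 — Series Q: Q = ω₀L/R = 751.3·0.0172/4700 = 0.002749.
Step 4 — Bandwidth: Δω = ω₀/Q = 2.733e+05 rad/s; BW = Δω/(2π) = 4.349e+04 Hz.

(a) f₀ = 119.6 Hz  (b) Q = 0.002749  (c) BW = 4.349e+04 Hz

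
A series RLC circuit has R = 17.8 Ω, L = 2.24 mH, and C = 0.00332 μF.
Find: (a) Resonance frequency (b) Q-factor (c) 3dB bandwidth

Step 1 — Resonance: ω₀ = 1/√(LC) = 1/√(0.00224·3.32e-09) = 3.667e+05 rad/s.
Step 2 — f₀ = ω₀/(2π) = 5.836e+04 Hz.
Step 3 — Series Q: Q = ω₀L/R = 3.667e+05·0.00224/17.8 = 46.15.
Step 4 — Bandwidth: Δω = ω₀/Q = 7946 rad/s; BW = Δω/(2π) = 1265 Hz.

(a) f₀ = 5.836e+04 Hz  (b) Q = 46.15  (c) BW = 1265 Hz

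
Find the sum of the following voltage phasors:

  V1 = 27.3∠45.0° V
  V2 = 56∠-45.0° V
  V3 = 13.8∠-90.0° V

Step 1 — Convert each phasor to rectangular form:
  V1 = 27.3·(cos(45.0°) + j·sin(45.0°)) = 19.3 + j19.3 V
  V2 = 56·(cos(-45.0°) + j·sin(-45.0°)) = 39.6 - j39.6 V
  V3 = 13.8·(cos(-90.0°) + j·sin(-90.0°)) = 0 - j13.8 V
Step 2 — Sum components: V_total = 58.9 - j34.09 V.
Step 3 — Convert to polar: |V_total| = 68.06 V, ∠V_total = -30.1°.

V_total = 68.06∠-30.1° V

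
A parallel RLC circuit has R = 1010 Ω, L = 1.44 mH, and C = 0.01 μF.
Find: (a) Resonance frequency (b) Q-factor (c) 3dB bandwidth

Step 1 — Resonance: ω₀ = 1/√(LC) = 1/√(0.00144·1e-08) = 2.635e+05 rad/s.
Step 2 — f₀ = ω₀/(2π) = 4.194e+04 Hz.
Step 3 — Parallel Q: Q = R/(ω₀L) = 1010/(2.635e+05·0.00144) = 2.662.
Step 4 — Bandwidth: Δω = ω₀/Q = 9.901e+04 rad/s; BW = Δω/(2π) = 1.576e+04 Hz.

(a) f₀ = 4.194e+04 Hz  (b) Q = 2.662  (c) BW = 1.576e+04 Hz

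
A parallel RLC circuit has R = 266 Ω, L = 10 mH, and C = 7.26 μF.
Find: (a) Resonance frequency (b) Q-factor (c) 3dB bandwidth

Step 1 — Resonance: ω₀ = 1/√(LC) = 1/√(0.01·7.26e-06) = 3711 rad/s.
Step 2 — f₀ = ω₀/(2π) = 590.7 Hz.
Step 3 — Parallel Q: Q = R/(ω₀L) = 266/(3711·0.01) = 7.167.
Step 4 — Bandwidth: Δω = ω₀/Q = 517.8 rad/s; BW = Δω/(2π) = 82.41 Hz.

(a) f₀ = 590.7 Hz  (b) Q = 7.167  (c) BW = 82.41 Hz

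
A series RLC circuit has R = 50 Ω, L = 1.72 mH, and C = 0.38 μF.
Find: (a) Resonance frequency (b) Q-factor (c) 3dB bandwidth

Step 1 — Resonance condition Im(Z)=0 gives ω₀ = 1/√(LC).
Step 2 — ω₀ = 1/√(0.00172·3.8e-07) = 3.912e+04 rad/s.
Step 3 — f₀ = ω₀/(2π) = 6225 Hz.
Step 4 — Series Q: Q = ω₀L/R = 3.912e+04·0.00172/50 = 1.346.
Step 5 — 3dB bandwidth: Δω = ω₀/Q = 2.907e+04 rad/s; BW = Δω/(2π) = 4627 Hz.

(a) f₀ = 6225 Hz  (b) Q = 1.346  (c) BW = 4627 Hz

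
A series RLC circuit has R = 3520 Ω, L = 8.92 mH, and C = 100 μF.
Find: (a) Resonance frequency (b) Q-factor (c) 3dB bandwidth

Step 1 — Resonance: ω₀ = 1/√(LC) = 1/√(0.00892·0.0001) = 1059 rad/s.
Step 2 — f₀ = ω₀/(2π) = 168.5 Hz.
Step 3 — Series Q: Q = ω₀L/R = 1059·0.00892/3520 = 0.002683.
Step 4 — Bandwidth: Δω = ω₀/Q = 3.946e+05 rad/s; BW = Δω/(2π) = 6.281e+04 Hz.

(a) f₀ = 168.5 Hz  (b) Q = 0.002683  (c) BW = 6.281e+04 Hz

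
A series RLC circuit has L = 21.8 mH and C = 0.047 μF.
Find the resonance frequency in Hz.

Step 1 — Resonance condition Im(Z)=0 gives ω₀ = 1/√(LC).
Step 2 — ω₀ = 1/√(0.0218·4.7e-08) = 3.124e+04 rad/s.
Step 3 — f₀ = ω₀/(2π) = 4972 Hz.

f₀ = 4972 Hz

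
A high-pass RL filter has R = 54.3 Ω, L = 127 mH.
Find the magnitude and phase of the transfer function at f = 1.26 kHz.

Step 1 — Angular frequency: ω = 2π·1260 = 7917 rad/s.
Step 2 — Transfer function: H(jω) = jωL/(R + jωL).
Step 3 — Numerator jωL = j·1005; denominator R + jωL = 54.3 + j1005.
Step 4 — H = 0.9971 + j0.05385.
Step 5 — Magnitude: |H| = 0.9985 (-0.0 dB); phase: φ = 3.1°.

|H| = 0.9985 (-0.0 dB), φ = 3.1°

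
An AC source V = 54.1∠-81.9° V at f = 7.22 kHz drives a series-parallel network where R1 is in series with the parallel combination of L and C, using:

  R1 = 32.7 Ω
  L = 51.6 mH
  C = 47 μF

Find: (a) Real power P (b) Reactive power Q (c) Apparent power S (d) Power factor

Step 1 — Angular frequency: ω = 2π·f = 2π·7220 = 4.536e+04 rad/s.
Step 2 — Component impedances:
  R1: Z = R = 32.7 Ω
  L: Z = jωL = j·4.536e+04·0.0516 = 0 + j2341 Ω
  C: Z = 1/(jωC) = -j/(ω·C) = 0 - j0.469 Ω
Step 3 — Parallel branch: L || C = 1/(1/L + 1/C) = 0 - j0.4691 Ω.
Step 4 — Series with R1: Z_total = R1 + (L || C) = 32.7 - j0.4691 Ω = 32.7∠-0.8° Ω.
Step 5 — Source phasor: V = 54.1∠-81.9° V = 7.623 - j53.56 V.
Step 6 — Current: I = V / Z = 0.2566 - j1.634 A = 1.654∠-81.1° A.
Step 7 — Complex power: S = V·I* = 89.49 - j1.284 VA.
Step 8 — Real power: P = Re(S) = 89.49 W.
Step 9 — Reactive power: Q = Im(S) = -1.284 VAR.
Step 10 — Apparent power: |S| = 89.5 VA.
Step 11 — Power factor: PF = P/|S| = 0.9999 (leading).

(a) P = 89.49 W  (b) Q = -1.284 VAR  (c) S = 89.5 VA  (d) PF = 0.9999 (leading)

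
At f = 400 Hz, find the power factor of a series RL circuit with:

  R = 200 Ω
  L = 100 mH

Step 1 — Angular frequency: ω = 2π·f = 2π·400 = 2513 rad/s.
Step 2 — Component impedances:
  R: Z = R = 200 Ω
  L: Z = jωL = j·2513·0.1 = 0 + j251.3 Ω
Step 3 — Series combination: Z_total = R + L = 200 + j251.3 Ω = 321.2∠51.5° Ω.
Step 4 — Power factor: PF = cos(φ) = Re(Z)/|Z| = 200/321.2 = 0.6227.
Step 5 — Type: Im(Z) = 251.3 ⇒ lagging (phase φ = 51.5°).

PF = 0.6227 (lagging, φ = 51.5°)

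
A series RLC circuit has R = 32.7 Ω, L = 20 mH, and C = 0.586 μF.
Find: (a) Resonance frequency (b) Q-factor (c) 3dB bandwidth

Step 1 — Resonance condition Im(Z)=0 gives ω₀ = 1/√(LC).
Step 2 — ω₀ = 1/√(0.02·5.86e-07) = 9237 rad/s.
Step 3 — f₀ = ω₀/(2π) = 1470 Hz.
Step 4 — Series Q: Q = ω₀L/R = 9237·0.02/32.7 = 5.65.
Step 5 — 3dB bandwidth: Δω = ω₀/Q = 1635 rad/s; BW = Δω/(2π) = 260.2 Hz.

(a) f₀ = 1470 Hz  (b) Q = 5.65  (c) BW = 260.2 Hz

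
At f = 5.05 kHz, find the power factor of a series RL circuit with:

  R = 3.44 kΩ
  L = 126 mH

Step 1 — Angular frequency: ω = 2π·f = 2π·5050 = 3.173e+04 rad/s.
Step 2 — Component impedances:
  R: Z = R = 3440 Ω
  L: Z = jωL = j·3.173e+04·0.126 = 0 + j3998 Ω
Step 3 — Series combination: Z_total = R + L = 3440 + j3998 Ω = 5274∠49.3° Ω.
Step 4 — Power factor: PF = cos(φ) = Re(Z)/|Z| = 3440/5274.2 = 0.6522.
Step 5 — Type: Im(Z) = 3998 ⇒ lagging (phase φ = 49.3°).

PF = 0.6522 (lagging, φ = 49.3°)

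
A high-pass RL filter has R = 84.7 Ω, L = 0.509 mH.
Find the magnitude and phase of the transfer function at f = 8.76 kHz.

Step 1 — Angular frequency: ω = 2π·8760 = 5.504e+04 rad/s.
Step 2 — Transfer function: H(jω) = jωL/(R + jωL).
Step 3 — Numerator jωL = j·28.02; denominator R + jωL = 84.7 + j28.02.
Step 4 — H = 0.09862 + j0.2981.
Step 5 — Magnitude: |H| = 0.314 (-10.1 dB); phase: φ = 71.7°.

|H| = 0.314 (-10.1 dB), φ = 71.7°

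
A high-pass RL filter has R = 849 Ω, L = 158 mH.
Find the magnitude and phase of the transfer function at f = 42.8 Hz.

Step 1 — Angular frequency: ω = 2π·42.8 = 268.9 rad/s.
Step 2 — Transfer function: H(jω) = jωL/(R + jωL).
Step 3 — Numerator jωL = j·42.49; denominator R + jωL = 849 + j42.49.
Step 4 — H = 0.002498 + j0.04992.
Step 5 — Magnitude: |H| = 0.04998 (-26.0 dB); phase: φ = 87.1°.

|H| = 0.04998 (-26.0 dB), φ = 87.1°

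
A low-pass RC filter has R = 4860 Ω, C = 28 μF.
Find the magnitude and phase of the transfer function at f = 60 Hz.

Step 1 — Angular frequency: ω = 2π·60 = 377 rad/s.
Step 2 — Transfer function: H(jω) = 1/(1 + jωRC).
Step 3 — Denominator: 1 + jωRC = 1 + j·377·4860·2.8e-05 = 1 + j51.3.
Step 4 — H = 0.0003798 - j0.01949.
Step 5 — Magnitude: |H| = 0.01949 (-34.2 dB); phase: φ = -88.9°.

|H| = 0.01949 (-34.2 dB), φ = -88.9°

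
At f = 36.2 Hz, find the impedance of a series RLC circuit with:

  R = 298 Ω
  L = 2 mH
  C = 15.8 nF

Step 1 — Angular frequency: ω = 2π·f = 2π·36.2 = 227.5 rad/s.
Step 2 — Component impedances:
  R: Z = R = 298 Ω
  L: Z = jωL = j·227.5·0.002 = 0 + j0.4549 Ω
  C: Z = 1/(jωC) = -j/(ω·C) = 0 - j2.783e+05 Ω
Step 3 — Series combination: Z_total = R + L + C = 298 - j2.783e+05 Ω = 2.783e+05∠-89.9° Ω.

Z = 298 - j2.783e+05 Ω = 2.783e+05∠-89.9° Ω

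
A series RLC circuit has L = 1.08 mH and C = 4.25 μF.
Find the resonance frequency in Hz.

Step 1 — Resonance condition Im(Z)=0 gives ω₀ = 1/√(LC).
Step 2 — ω₀ = 1/√(0.00108·4.25e-06) = 1.476e+04 rad/s.
Step 3 — f₀ = ω₀/(2π) = 2349 Hz.

f₀ = 2349 Hz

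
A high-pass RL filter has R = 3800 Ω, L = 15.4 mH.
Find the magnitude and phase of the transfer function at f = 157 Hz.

Step 1 — Angular frequency: ω = 2π·157 = 986.5 rad/s.
Step 2 — Transfer function: H(jω) = jωL/(R + jωL).
Step 3 — Numerator jωL = j·15.19; denominator R + jωL = 3800 + j15.19.
Step 4 — H = 1.598e-05 + j0.003998.
Step 5 — Magnitude: |H| = 0.003998 (-48.0 dB); phase: φ = 89.8°.

|H| = 0.003998 (-48.0 dB), φ = 89.8°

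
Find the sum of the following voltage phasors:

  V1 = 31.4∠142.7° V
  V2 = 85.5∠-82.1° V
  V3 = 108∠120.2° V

Step 1 — Convert each phasor to rectangular form:
  V1 = 31.4·(cos(142.7°) + j·sin(142.7°)) = -24.98 + j19.03 V
  V2 = 85.5·(cos(-82.1°) + j·sin(-82.1°)) = 11.75 - j84.69 V
  V3 = 108·(cos(120.2°) + j·sin(120.2°)) = -54.33 + j93.34 V
Step 2 — Sum components: V_total = -67.55 + j27.68 V.
Step 3 — Convert to polar: |V_total| = 73 V, ∠V_total = 157.7°.

V_total = 73∠157.7° V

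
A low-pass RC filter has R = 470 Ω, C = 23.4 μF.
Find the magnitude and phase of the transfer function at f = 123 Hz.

Step 1 — Angular frequency: ω = 2π·123 = 772.8 rad/s.
Step 2 — Transfer function: H(jω) = 1/(1 + jωRC).
Step 3 — Denominator: 1 + jωRC = 1 + j·772.8·470·2.34e-05 = 1 + j8.5.
Step 4 — H = 0.01365 - j0.116.
Step 5 — Magnitude: |H| = 0.1168 (-18.6 dB); phase: φ = -83.3°.

|H| = 0.1168 (-18.6 dB), φ = -83.3°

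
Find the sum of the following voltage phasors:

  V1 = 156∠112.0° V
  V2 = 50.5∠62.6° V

Step 1 — Convert each phasor to rectangular form:
  V1 = 156·(cos(112.0°) + j·sin(112.0°)) = -58.44 + j144.6 V
  V2 = 50.5·(cos(62.6°) + j·sin(62.6°)) = 23.24 + j44.83 V
Step 2 — Sum components: V_total = -35.2 + j189.5 V.
Step 3 — Convert to polar: |V_total| = 192.7 V, ∠V_total = 100.5°.

V_total = 192.7∠100.5° V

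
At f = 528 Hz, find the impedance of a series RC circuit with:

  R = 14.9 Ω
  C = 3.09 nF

Step 1 — Angular frequency: ω = 2π·f = 2π·528 = 3318 rad/s.
Step 2 — Component impedances:
  R: Z = R = 14.9 Ω
  C: Z = 1/(jωC) = -j/(ω·C) = 0 - j9.755e+04 Ω
Step 3 — Series combination: Z_total = R + C = 14.9 - j9.755e+04 Ω = 9.755e+04∠-90.0° Ω.

Z = 14.9 - j9.755e+04 Ω = 9.755e+04∠-90.0° Ω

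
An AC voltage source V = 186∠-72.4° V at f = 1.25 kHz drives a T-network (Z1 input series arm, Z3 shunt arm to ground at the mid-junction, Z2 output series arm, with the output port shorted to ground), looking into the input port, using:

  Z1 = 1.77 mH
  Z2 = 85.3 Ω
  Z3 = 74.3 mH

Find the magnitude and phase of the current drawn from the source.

Step 1 — Angular frequency: ω = 2π·f = 2π·1250 = 7854 rad/s.
Step 2 — Component impedances:
  Z1: Z = jωL = j·7854·0.00177 = 0 + j13.9 Ω
  Z2: Z = R = 85.3 Ω
  Z3: Z = jωL = j·7854·0.0743 = 0 + j583.6 Ω
Step 3 — With the output port shorted to ground, the output series arm Z2 runs from the junction to ground; the shunt arm Z3 also runs from the junction to ground. They appear in parallel: Z3 || Z2 = 83.52 + j12.21 Ω.
Step 4 — Series with input arm Z1: Z_in = Z1 + (Z3 || Z2) = 83.52 + j26.11 Ω = 87.5∠17.4° Ω.
Step 5 — Source phasor: V = 186∠-72.4° V = 56.24 - j177.3 V.
Step 6 — Ohm's law: I = V / Z_total = (56.24 - j177.3) / (83.52 + j26.11) = 0.008876 - j2.126 A.
Step 7 — Convert to polar: |I| = 2.126 A, ∠I = -89.8°.

I = 2.126∠-89.8° A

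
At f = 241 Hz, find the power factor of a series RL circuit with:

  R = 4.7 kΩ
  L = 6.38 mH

Step 1 — Angular frequency: ω = 2π·f = 2π·241 = 1514 rad/s.
Step 2 — Component impedances:
  R: Z = R = 4700 Ω
  L: Z = jωL = j·1514·0.00638 = 0 + j9.661 Ω
Step 3 — Series combination: Z_total = R + L = 4700 + j9.661 Ω = 4700∠0.1° Ω.
Step 4 — Power factor: PF = cos(φ) = Re(Z)/|Z| = 4700/4700 = 1.
Step 5 — Type: Im(Z) = 9.661 ⇒ lagging (phase φ = 0.1°).

PF = 1 (lagging, φ = 0.1°)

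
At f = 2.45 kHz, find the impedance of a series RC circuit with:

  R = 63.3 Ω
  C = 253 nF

Step 1 — Angular frequency: ω = 2π·f = 2π·2450 = 1.539e+04 rad/s.
Step 2 — Component impedances:
  R: Z = R = 63.3 Ω
  C: Z = 1/(jωC) = -j/(ω·C) = 0 - j256.8 Ω
Step 3 — Series combination: Z_total = R + C = 63.3 - j256.8 Ω = 264.5∠-76.2° Ω.

Z = 63.3 - j256.8 Ω = 264.5∠-76.2° Ω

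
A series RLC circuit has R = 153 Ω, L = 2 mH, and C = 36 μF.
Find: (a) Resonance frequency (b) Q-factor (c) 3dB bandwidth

Step 1 — Resonance: ω₀ = 1/√(LC) = 1/√(0.002·3.6e-05) = 3727 rad/s.
Step 2 — f₀ = ω₀/(2π) = 593.1 Hz.
Step 3 — Series Q: Q = ω₀L/R = 3727·0.002/153 = 0.04872.
Step 4 — Bandwidth: Δω = ω₀/Q = 7.65e+04 rad/s; BW = Δω/(2π) = 1.218e+04 Hz.

(a) f₀ = 593.1 Hz  (b) Q = 0.04872  (c) BW = 1.218e+04 Hz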